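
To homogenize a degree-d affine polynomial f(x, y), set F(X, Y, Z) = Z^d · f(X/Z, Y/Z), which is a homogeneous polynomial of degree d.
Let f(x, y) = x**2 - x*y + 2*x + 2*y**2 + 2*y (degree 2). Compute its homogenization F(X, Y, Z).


F(X, Y, Z) = X**2 - X*Y + 2*X*Z + 2*Y**2 + 2*Y*Z

deg(f) = 2.
Substitute x = X/Z, y = Y/Z into f, then multiply by Z^2.
  monomial 1·x^2·y^0 ↦ 1·X^2·Y^0·Z^0.
  monomial -1·x^1·y^1 ↦ -1·X^1·Y^1·Z^0.
  monomial 2·x^1·y^0 ↦ 2·X^1·Y^0·Z^1.
  monomial 2·x^0·y^2 ↦ 2·X^0·Y^2·Z^0.
  monomial 2·x^0·y^1 ↦ 2·X^0·Y^1·Z^1.
Collecting: F(X, Y, Z) = X**2 - X*Y + 2*X*Z + 2*Y**2 + 2*Y*Z.


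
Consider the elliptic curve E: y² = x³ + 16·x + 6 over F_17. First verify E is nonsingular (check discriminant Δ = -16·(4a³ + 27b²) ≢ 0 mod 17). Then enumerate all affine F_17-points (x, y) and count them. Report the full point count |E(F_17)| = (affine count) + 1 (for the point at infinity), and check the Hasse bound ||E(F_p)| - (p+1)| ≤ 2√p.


Affine points = {(3, 8), (3, 9), (4, 7), (4, 10), (7, 6), (7, 11), (8, 0), (11, 0), (14, 4), (14, 13), (15, 0)}; affine count = 11; |E(F_17)| = 12.

Discriminant check: Δ ∝ 4a³ + 27b² = 4·16³ + 27·6² = 4·4096 + 27·36 ≡ 16 (mod 17). Nonzero ⇒ E is nonsingular.
For each x ∈ F_17, compute rhs = x³ + 16·x + 6 mod 17, then count y ∈ F_17 with y² ≡ rhs.
  x = 0: rhs = 6, matching y values: none (0 points).
  x = 1: rhs = 6, matching y values: none (0 points).
  x = 2: rhs = 12, matching y values: none (0 points).
  x = 3: rhs = 13, matching y values: 8, 9 (2 points).
  x = 4: rhs = 15, matching y values: 7, 10 (2 points).
  x = 5: rhs = 7, matching y values: none (0 points).
  x = 6: rhs = 12, matching y values: none (0 points).
  x = 7: rhs = 2, matching y values: 6, 11 (2 points).
  x = 8: rhs = 0, matching y values: 0 (1 points).
  x = 9: rhs = 12, matching y values: none (0 points).
  x = 10: rhs = 10, matching y values: none (0 points).
  x = 11: rhs = 0, matching y values: 0 (1 points).
  x = 12: rhs = 5, matching y values: none (0 points).
  x = 13: rhs = 14, matching y values: none (0 points).
  x = 14: rhs = 16, matching y values: 4, 13 (2 points).
  x = 15: rhs = 0, matching y values: 0 (1 points).
  x = 16: rhs = 6, matching y values: none (0 points).
Total affine count: 11.
Full point count |E(F_17)| = 11 + 1 = 12.
Hasse bound: |12 − (17+1)| = |-6| = 6 ≤ 2√17 ≈ 8.2462 ✓.


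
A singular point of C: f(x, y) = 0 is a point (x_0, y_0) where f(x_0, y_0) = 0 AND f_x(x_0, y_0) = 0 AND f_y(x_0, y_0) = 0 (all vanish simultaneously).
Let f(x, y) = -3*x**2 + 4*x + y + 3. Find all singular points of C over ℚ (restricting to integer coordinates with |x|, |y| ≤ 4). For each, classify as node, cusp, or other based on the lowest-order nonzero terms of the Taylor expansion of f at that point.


No singular points in the scanned grid; C is smooth there.

Compute partial derivatives:
  f_x = 4 - 6*x.
  f_y = 1.
f_y = 1 is a nonzero constant, so f_y never vanishes: no point (x, y) can satisfy f = f_x = f_y = 0. In particular no (x, y) ∈ {−4, ..., 4}² is singular; the curve is smooth.


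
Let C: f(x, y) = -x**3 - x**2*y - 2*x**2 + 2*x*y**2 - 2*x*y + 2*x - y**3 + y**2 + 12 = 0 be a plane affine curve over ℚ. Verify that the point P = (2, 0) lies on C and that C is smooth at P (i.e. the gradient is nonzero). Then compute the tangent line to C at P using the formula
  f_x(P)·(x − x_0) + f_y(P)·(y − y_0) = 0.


Tangent line at P: -18*x - 8*y + 36 = 0.

Step 1: f(2, 0) = 0, so P lies on C.
Step 2: partial derivatives
  f_x(x, y) = -3*x**2 - 2*x*y - 4*x + 2*y**2 - 2*y + 2, f_y(x, y) = -x**2 + 4*x*y - 2*x - 3*y**2 + 2*y.
  f_x(P) = -18, f_y(P) = -8 (gradient nonzero, so P is smooth).
Step 3: tangent line at P: -18·(x − 2) + -8·(y − 0) = 0.
Expanding: -18*x - 8*y + 36 = 0.


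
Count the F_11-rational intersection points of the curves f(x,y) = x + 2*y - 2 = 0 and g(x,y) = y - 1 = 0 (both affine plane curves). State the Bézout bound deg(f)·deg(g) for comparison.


Common zeros: {(0, 1)}; count = 1; Bézout bound = 1.

deg(f) = 1, deg(g) = 1, so Bézout bound = 1.
Scan x ∈ F_11. For each x, list the y ∈ F_11 with f(x, y) ≡ 0 and those with g(x, y) ≡ 0 (mod 11); the common zeros in that column are the intersection.
  x = 0: f ≡ 0 at y ∈ {1}; g ≡ 0 at y ∈ {1}; common: {1}.
  x = 1: f ≡ 0 at y ∈ {6}; g ≡ 0 at y ∈ {1}; common: ∅.
  x = 2: f ≡ 0 at y ∈ {0}; g ≡ 0 at y ∈ {1}; common: ∅.
  x = 3: f ≡ 0 at y ∈ {5}; g ≡ 0 at y ∈ {1}; common: ∅.
  x = 4: f ≡ 0 at y ∈ {10}; g ≡ 0 at y ∈ {1}; common: ∅.
  x = 5: f ≡ 0 at y ∈ {4}; g ≡ 0 at y ∈ {1}; common: ∅.
  x = 6: f ≡ 0 at y ∈ {9}; g ≡ 0 at y ∈ {1}; common: ∅.
  x = 7: f ≡ 0 at y ∈ {3}; g ≡ 0 at y ∈ {1}; common: ∅.
  x = 8: f ≡ 0 at y ∈ {8}; g ≡ 0 at y ∈ {1}; common: ∅.
  x = 9: f ≡ 0 at y ∈ {2}; g ≡ 0 at y ∈ {1}; common: ∅.
  x = 10: f ≡ 0 at y ∈ {7}; g ≡ 0 at y ∈ {1}; common: ∅.
Collecting: common zeros = {(0, 1)}, so the count is 1.
Comparison with the Bézout bound: 1 ≤ 1 = deg(f)·deg(g), as expected for curves with no common component (the bound is attained).


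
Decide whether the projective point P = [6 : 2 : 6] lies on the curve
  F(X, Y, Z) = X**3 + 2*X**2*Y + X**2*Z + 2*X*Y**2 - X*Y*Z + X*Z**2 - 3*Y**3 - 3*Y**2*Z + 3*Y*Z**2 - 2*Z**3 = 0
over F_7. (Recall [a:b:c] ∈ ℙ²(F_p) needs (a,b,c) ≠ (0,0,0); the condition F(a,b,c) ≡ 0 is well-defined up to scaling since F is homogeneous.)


F(6,2,6) ≡ 1 (mod 7); P is NOT on the curve.

Evaluate F(6, 2, 6) term-by-term (mod 7).
  X**3 ↦ 1·216·1·1 = 216
  2*X**2*Y ↦ 2·36·2·1 = 144
  X**2*Z ↦ 1·36·1·6 = 216
  2*X*Y**2 ↦ 2·6·4·1 = 48
  -X*Y*Z ↦ -1·6·2·6 = -72
  X*Z**2 ↦ 1·6·1·36 = 216
  -3*Y**3 ↦ -3·1·8·1 = -24
  -3*Y**2*Z ↦ -3·1·4·6 = -72
  3*Y*Z**2 ↦ 3·1·2·36 = 216
  -2*Z**3 ↦ -2·1·1·216 = -432
Sum: F(6, 2, 6) = (216) + (144) + (216) + (48) + (-72) + (216) + (-24) + (-72) + (216) + (-432) = 456.
Reducing mod 7: 456 ≡ 1 (mod 7).
Since F(a, b, c) ≡ 1 ≠ 0 (mod 7), P does NOT lie on the curve.


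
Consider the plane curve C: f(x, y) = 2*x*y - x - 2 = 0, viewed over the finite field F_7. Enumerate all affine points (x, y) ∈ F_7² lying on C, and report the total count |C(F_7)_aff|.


Affine F_7-points: {(1, 5), (2, 1), (3, 2), (4, 6), (5, 0), (6, 3)}; count = 6.

For each of the 49 pairs (x, y) ∈ F_7², evaluate f(x, y) mod 7. Record the zeros.
  x = 0: [0↦5, 1↦5, 2↦5, 3↦5, 4↦5, 5↦5, 6↦5]  zeros at y ∈ ∅
  x = 1: [0↦4, 1↦6, 2↦1, 3↦3, 4↦5, 5↦0, 6↦2]  zeros at y ∈ {5}
  x = 2: [0↦3, 1↦0, 2↦4, 3↦1, 4↦5, 5↦2, 6↦6]  zeros at y ∈ {1}
  x = 3: [0↦2, 1↦1, 2↦0, 3↦6, 4↦5, 5↦4, 6↦3]  zeros at y ∈ {2}
  x = 4: [0↦1, 1↦2, 2↦3, 3↦4, 4↦5, 5↦6, 6↦0]  zeros at y ∈ {6}
  x = 5: [0↦0, 1↦3, 2↦6, 3↦2, 4↦5, 5↦1, 6↦4]  zeros at y ∈ {0}
  x = 6: [0↦6, 1↦4, 2↦2, 3↦0, 4↦5, 5↦3, 6↦1]  zeros at y ∈ {3}
Collecting zeros: affine points = {(1, 5), (2, 1), (3, 2), (4, 6), (5, 0), (6, 3)}.
Total count |C(F_7)_aff| = 6.


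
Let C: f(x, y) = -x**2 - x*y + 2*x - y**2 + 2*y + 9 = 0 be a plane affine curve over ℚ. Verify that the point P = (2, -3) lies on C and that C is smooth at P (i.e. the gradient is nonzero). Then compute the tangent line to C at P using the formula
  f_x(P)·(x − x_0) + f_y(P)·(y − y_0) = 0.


Tangent line at P: x + 6*y + 16 = 0.

Step 1: f(2, -3) = 0, so P lies on C.
Step 2: partial derivatives
  f_x(x, y) = -2*x - y + 2, f_y(x, y) = -x - 2*y + 2.
  f_x(P) = 1, f_y(P) = 6 (gradient nonzero, so P is smooth).
Step 3: tangent line at P: 1·(x − 2) + 6·(y − -3) = 0.
Expanding: x + 6*y + 16 = 0.


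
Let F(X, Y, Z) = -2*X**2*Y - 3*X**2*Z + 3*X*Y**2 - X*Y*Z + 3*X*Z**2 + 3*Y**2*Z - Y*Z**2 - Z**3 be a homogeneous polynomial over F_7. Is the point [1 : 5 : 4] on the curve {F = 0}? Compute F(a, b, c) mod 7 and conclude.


F(1,5,4) ≡ 6 (mod 7); P is NOT on the curve.

Evaluate F(1, 5, 4) term-by-term (mod 7).
  -2*X**2*Y ↦ -2·1·5·1 = -10
  -3*X**2*Z ↦ -3·1·1·4 = -12
  3*X*Y**2 ↦ 3·1·25·1 = 75
  -X*Y*Z ↦ -1·1·5·4 = -20
  3*X*Z**2 ↦ 3·1·1·16 = 48
  3*Y**2*Z ↦ 3·1·25·4 = 300
  -Y*Z**2 ↦ -1·1·5·16 = -80
  -Z**3 ↦ -1·1·1·64 = -64
Sum: F(1, 5, 4) = (-10) + (-12) + (75) + (-20) + (48) + (300) + (-80) + (-64) = 237.
Reducing mod 7: 237 ≡ 6 (mod 7).
Since F(a, b, c) ≡ 6 ≠ 0 (mod 7), P does NOT lie on the curve.


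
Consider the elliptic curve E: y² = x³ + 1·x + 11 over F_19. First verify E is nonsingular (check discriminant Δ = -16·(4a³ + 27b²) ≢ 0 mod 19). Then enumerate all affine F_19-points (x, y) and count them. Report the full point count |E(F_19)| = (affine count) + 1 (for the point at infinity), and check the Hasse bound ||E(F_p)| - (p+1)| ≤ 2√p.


Affine points = {(0, 7), (0, 12), (6, 9), (6, 10), (7, 0), (11, 2), (11, 17), (13, 6), (13, 13), (15, 0), (16, 0), (17, 1), (17, 18), (18, 3), (18, 16)}; affine count = 15; |E(F_19)| = 16.

Discriminant check: Δ ∝ 4a³ + 27b² = 4·1³ + 27·11² = 4·1 + 27·121 ≡ 3 (mod 19). Nonzero ⇒ E is nonsingular.
For each x ∈ F_19, compute rhs = x³ + 1·x + 11 mod 19, then count y ∈ F_19 with y² ≡ rhs.
  x = 0: rhs = 11, matching y values: 7, 12 (2 points).
  x = 1: rhs = 13, matching y values: none (0 points).
  x = 2: rhs = 2, matching y values: none (0 points).
  x = 3: rhs = 3, matching y values: none (0 points).
  x = 4: rhs = 3, matching y values: none (0 points).
  x = 5: rhs = 8, matching y values: none (0 points).
  x = 6: rhs = 5, matching y values: 9, 10 (2 points).
  x = 7: rhs = 0, matching y values: 0 (1 points).
  x = 8: rhs = 18, matching y values: none (0 points).
  x = 9: rhs = 8, matching y values: none (0 points).
  x = 10: rhs = 14, matching y values: none (0 points).
  x = 11: rhs = 4, matching y values: 2, 17 (2 points).
  x = 12: rhs = 3, matching y values: none (0 points).
  x = 13: rhs = 17, matching y values: 6, 13 (2 points).
  x = 14: rhs = 14, matching y values: none (0 points).
  x = 15: rhs = 0, matching y values: 0 (1 points).
  x = 16: rhs = 0, matching y values: 0 (1 points).
  x = 17: rhs = 1, matching y values: 1, 18 (2 points).
  x = 18: rhs = 9, matching y values: 3, 16 (2 points).
Total affine count: 15.
Full point count |E(F_19)| = 15 + 1 = 16.
Hasse bound: |16 − (19+1)| = |-4| = 4 ≤ 2√19 ≈ 8.7178 ✓.


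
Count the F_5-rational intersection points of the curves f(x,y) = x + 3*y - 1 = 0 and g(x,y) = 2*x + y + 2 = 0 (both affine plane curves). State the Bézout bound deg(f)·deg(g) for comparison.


Common zeros: ∅; count = 0; Bézout bound = 1.

deg(f) = 1, deg(g) = 1, so Bézout bound = 1.
Scan x ∈ F_5. For each x, list the y ∈ F_5 with f(x, y) ≡ 0 and those with g(x, y) ≡ 0 (mod 5); the common zeros in that column are the intersection.
  x = 0: f ≡ 0 at y ∈ {2}; g ≡ 0 at y ∈ {3}; common: ∅.
  x = 1: f ≡ 0 at y ∈ {0}; g ≡ 0 at y ∈ {1}; common: ∅.
  x = 2: f ≡ 0 at y ∈ {3}; g ≡ 0 at y ∈ {4}; common: ∅.
  x = 3: f ≡ 0 at y ∈ {1}; g ≡ 0 at y ∈ {2}; common: ∅.
  x = 4: f ≡ 0 at y ∈ {4}; g ≡ 0 at y ∈ {0}; common: ∅.
Collecting: common zeros = ∅, so the count is 0.
Comparison with the Bézout bound: 0 ≤ 1 = deg(f)·deg(g), as expected for curves with no common component (the affine F_5-count falls short of the bound because intersections may lie at infinity, over extension fields, or carry multiplicity).


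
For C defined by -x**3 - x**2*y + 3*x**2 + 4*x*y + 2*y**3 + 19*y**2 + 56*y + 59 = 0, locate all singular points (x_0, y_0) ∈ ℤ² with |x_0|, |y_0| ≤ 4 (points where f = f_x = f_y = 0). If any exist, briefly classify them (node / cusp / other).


Singular points: {(2, -3)}; classification: cusp.

Compute partial derivatives:
  f_x = -3*x**2 - 2*x*y + 6*x + 4*y.
  f_y = -x**2 + 4*x + 6*y**2 + 38*y + 56.
Scan x_0 ∈ {−4, ..., 4}. For each x_0, f_y(x_0, y) is a polynomial in y; find its integer roots y ∈ {−4, ..., 4}, then test f_x and f at those candidates.
  x = -4: f_y(-4, y) = 6*y**2 + 38*y + 24; no integer root y with |y| ≤ 4.
  x = -3: f_y(-3, y) = 6*y**2 + 38*y + 35; no integer root y with |y| ≤ 4.
  x = -2: f_y(-2, y) = 6*y**2 + 38*y + 44; no integer root y with |y| ≤ 4.
  x = -1: f_y(-1, y) = 6*y**2 + 38*y + 51; no integer root y with |y| ≤ 4.
  x = 0: f_y(0, y) = 6*y**2 + 38*y + 56; vanishes at y ∈ {-4}. (0, -4): f_x = -16 ≠ 0.
  x = 1: f_y(1, y) = 6*y**2 + 38*y + 59; no integer root y with |y| ≤ 4.
  x = 2: f_y(2, y) = 6*y**2 + 38*y + 60; vanishes at y ∈ {-3}. (2, -3): f_x = 0, f = 0 — SINGULAR.
  x = 3: f_y(3, y) = 6*y**2 + 38*y + 59; no integer root y with |y| ≤ 4.
  x = 4: f_y(4, y) = 6*y**2 + 38*y + 56; vanishes at y ∈ {-4}. (4, -4): f_x = -8 ≠ 0.
Only singular point on the grid: (2, -3).
Classify: substitute x = 2 + u, y = -3 + v and expand: f = -u**3 - u**2*v + 2*v**3 + v**2.
No constant or linear terms (consistent with a singular point). Quadratic part: v**2. Cubic part: -u**3 - u**2*v + 2*v**3.
The quadratic part v**2 is a perfect square, so there is a single (double) tangent line v = 0, i.e. y = -3. Restricting the cubic part to that line (v = 0) leaves -u**3 ≠ 0, so f is not divisible by v and the branch is v² ≈ u**3 to lowest order — this is a cusp.
Classification: cusp.


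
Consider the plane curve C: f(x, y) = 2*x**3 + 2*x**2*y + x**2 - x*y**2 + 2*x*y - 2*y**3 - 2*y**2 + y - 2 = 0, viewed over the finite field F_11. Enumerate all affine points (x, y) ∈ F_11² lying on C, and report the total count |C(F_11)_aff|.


Affine F_11-points: {(0, 5), (2, 3), (3, 10), (6, 4), (7, 4), (8, 2), (9, 1), (10, 4)}; count = 8.

For each of the 121 pairs (x, y) ∈ F_11², evaluate f(x, y) mod 11. Record the zeros.
  x = 0: [0↦9, 1↦6, 2↦9, 3↦6, 4↦7, 5↦0, 6↦6, 7↦2, 8↦9, 9↦4, 10↦8]  zeros at y ∈ {5}
  x = 1: [0↦1, 1↦1, 2↦5, 3↦1, 4↦10, 5↦9, 6↦8, 7↦6, 8↦2, 9↦6, 10↦6]  zeros at y ∈ ∅
  x = 2: [0↦7, 1↦3, 2↦1, 3↦0, 4↦10, 5↦8, 6↦4, 7↦8, 8↦8, 9↦3, 10↦3]  zeros at y ∈ {3}
  x = 3: [0↦6, 1↦2, 2↦9, 3↦4, 4↦8, 5↦9, 6↦6, 7↦9, 8↦6, 9↦7, 10↦0]  zeros at y ∈ {10}
  x = 4: [0↦10, 1↦10, 2↦8, 3↦3, 4↦5, 5↦2, 6↦4, 7↦10, 8↦8, 9↦8, 10↦9]  zeros at y ∈ ∅
  x = 5: [0↦9, 1↦6, 2↦10, 3↦9, 4↦2, 5↦10, 6↦10, 7↦1, 8↦4, 9↦7, 10↦9]  zeros at y ∈ ∅
  x = 6: [0↦4, 1↦2, 2↦5, 3↦1, 4↦0, 5↦1, 6↦3, 7↦5, 8↦6, 9↦5, 10↦1]  zeros at y ∈ {4}
  x = 7: [0↦7, 1↦10, 2↦5, 3↦2, 4↦0, 5↦9, 6↦6, 7↦1, 8↦4, 9↦3, 10↦8]  zeros at y ∈ {4}
  x = 8: [0↦8, 1↦9, 2↦0, 3↦2, 4↦3, 5↦2, 6↦9, 7↦1, 8↦10, 9↦2, 10↦9]  zeros at y ∈ {2}
  x = 9: [0↦8, 1↦0, 2↦2, 3↦2, 4↦10, 5↦3, 6↦2, 7↦6, 8↦3, 9↦3, 10↦5]  zeros at y ∈ {1}
  x = 10: [0↦8, 1↦6, 2↦1, 3↦3, 4↦0, 5↦2, 6↦8, 7↦6, 8↦6, 9↦7, 10↦8]  zeros at y ∈ {4}
Collecting zeros: affine points = {(0, 5), (2, 3), (3, 10), (6, 4), (7, 4), (8, 2), (9, 1), (10, 4)}.
Total count |C(F_11)_aff| = 8.


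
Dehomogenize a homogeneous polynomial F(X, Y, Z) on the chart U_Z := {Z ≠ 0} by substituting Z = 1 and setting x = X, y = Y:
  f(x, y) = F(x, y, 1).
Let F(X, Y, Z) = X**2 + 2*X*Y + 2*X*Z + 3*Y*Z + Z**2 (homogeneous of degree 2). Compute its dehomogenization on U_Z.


f(x, y) = x**2 + 2*x*y + 2*x + 3*y + 1

On U_Z we set Z = 1. Each monomial c·X^i·Y^j·Z^k in F becomes c·x^i·y^j·1^k = c·x^i·y^j.
Substituting Z = 1: F(X, Y, 1) = x**2 + 2*x*y + 2*x + 3*y + 1.
Note: deg(f) ≤ deg(F) = 2; strict inequality happens when F is divisible by Z (lost terms).


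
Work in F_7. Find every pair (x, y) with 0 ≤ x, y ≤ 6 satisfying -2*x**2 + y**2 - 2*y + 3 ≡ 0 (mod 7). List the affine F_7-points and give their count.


Affine F_7-points: {(1, 1), (3, 4), (3, 5), (4, 4), (4, 5), (6, 1)}; count = 6.

For each of the 49 pairs (x, y) ∈ F_7², evaluate f(x, y) mod 7. Record the zeros.
  x = 0: [0↦3, 1↦2, 2↦3, 3↦6, 4↦4, 5↦4, 6↦6]  zeros at y ∈ ∅
  x = 1: [0↦1, 1↦0, 2↦1, 3↦4, 4↦2, 5↦2, 6↦4]  zeros at y ∈ {1}
  x = 2: [0↦2, 1↦1, 2↦2, 3↦5, 4↦3, 5↦3, 6↦5]  zeros at y ∈ ∅
  x = 3: [0↦6, 1↦5, 2↦6, 3↦2, 4↦0, 5↦0, 6↦2]  zeros at y ∈ {4, 5}
  x = 4: [0↦6, 1↦5, 2↦6, 3↦2, 4↦0, 5↦0, 6↦2]  zeros at y ∈ {4, 5}
  x = 5: [0↦2, 1↦1, 2↦2, 3↦5, 4↦3, 5↦3, 6↦5]  zeros at y ∈ ∅
  x = 6: [0↦1, 1↦0, 2↦1, 3↦4, 4↦2, 5↦2, 6↦4]  zeros at y ∈ {1}
Collecting zeros: affine points = {(1, 1), (3, 4), (3, 5), (4, 4), (4, 5), (6, 1)}.
Total count |C(F_7)_aff| = 6.


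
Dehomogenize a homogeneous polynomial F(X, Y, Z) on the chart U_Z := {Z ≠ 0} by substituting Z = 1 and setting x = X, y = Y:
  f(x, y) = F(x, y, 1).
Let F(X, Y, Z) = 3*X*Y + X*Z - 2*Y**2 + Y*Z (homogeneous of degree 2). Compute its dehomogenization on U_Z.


f(x, y) = 3*x*y + x - 2*y**2 + y

On U_Z we set Z = 1. Each monomial c·X^i·Y^j·Z^k in F becomes c·x^i·y^j·1^k = c·x^i·y^j.
Substituting Z = 1: F(X, Y, 1) = 3*x*y + x - 2*y**2 + y.
Note: deg(f) ≤ deg(F) = 2; strict inequality happens when F is divisible by Z (lost terms).


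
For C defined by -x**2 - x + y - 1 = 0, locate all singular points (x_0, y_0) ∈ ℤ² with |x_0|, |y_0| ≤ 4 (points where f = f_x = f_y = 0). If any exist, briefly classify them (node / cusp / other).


No singular points in the scanned grid; C is smooth there.

Compute partial derivatives:
  f_x = -2*x - 1.
  f_y = 1.
f_y = 1 is a nonzero constant, so f_y never vanishes: no point (x, y) can satisfy f = f_x = f_y = 0. In particular no (x, y) ∈ {−4, ..., 4}² is singular; the curve is smooth.


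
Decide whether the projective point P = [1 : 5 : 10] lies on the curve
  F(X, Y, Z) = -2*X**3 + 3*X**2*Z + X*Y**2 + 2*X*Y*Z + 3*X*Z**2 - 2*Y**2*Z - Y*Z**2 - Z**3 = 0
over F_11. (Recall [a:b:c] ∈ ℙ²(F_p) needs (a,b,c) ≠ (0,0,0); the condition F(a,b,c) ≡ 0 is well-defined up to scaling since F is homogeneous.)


F(1,5,10) ≡ 4 (mod 11); P is NOT on the curve.

Evaluate F(1, 5, 10) term-by-term (mod 11).
  -2*X**3 ↦ -2·1·1·1 = -2
  3*X**2*Z ↦ 3·1·1·10 = 30
  X*Y**2 ↦ 1·1·25·1 = 25
  2*X*Y*Z ↦ 2·1·5·10 = 100
  3*X*Z**2 ↦ 3·1·1·100 = 300
  -2*Y**2*Z ↦ -2·1·25·10 = -500
  -Y*Z**2 ↦ -1·1·5·100 = -500
  -Z**3 ↦ -1·1·1·1000 = -1000
Sum: F(1, 5, 10) = (-2) + (30) + (25) + (100) + (300) + (-500) + (-500) + (-1000) = -1547.
Reducing mod 11: -1547 ≡ 4 (mod 11).
Since F(a, b, c) ≡ 4 ≠ 0 (mod 11), P does NOT lie on the curve.


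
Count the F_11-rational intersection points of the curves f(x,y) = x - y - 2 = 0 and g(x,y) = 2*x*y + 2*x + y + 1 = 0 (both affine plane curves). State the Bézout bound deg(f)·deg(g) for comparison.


Common zeros: {(1, 10), (5, 3)}; count = 2; Bézout bound = 2.

deg(f) = 1, deg(g) = 2, so Bézout bound = 2.
Scan x ∈ F_11. For each x, list the y ∈ F_11 with f(x, y) ≡ 0 and those with g(x, y) ≡ 0 (mod 11); the common zeros in that column are the intersection.
  x = 0: f ≡ 0 at y ∈ {9}; g ≡ 0 at y ∈ {10}; common: ∅.
  x = 1: f ≡ 0 at y ∈ {10}; g ≡ 0 at y ∈ {10}; common: {10}.
  x = 2: f ≡ 0 at y ∈ {0}; g ≡ 0 at y ∈ {10}; common: ∅.
  x = 3: f ≡ 0 at y ∈ {1}; g ≡ 0 at y ∈ {10}; common: ∅.
  x = 4: f ≡ 0 at y ∈ {2}; g ≡ 0 at y ∈ {10}; common: ∅.
  x = 5: f ≡ 0 at y ∈ {3}; g ≡ 0 at y ∈ {0, 1, 2, 3, 4, 5, 6, 7, 8, 9, 10}; common: {3}.
  x = 6: f ≡ 0 at y ∈ {4}; g ≡ 0 at y ∈ {10}; common: ∅.
  x = 7: f ≡ 0 at y ∈ {5}; g ≡ 0 at y ∈ {10}; common: ∅.
  x = 8: f ≡ 0 at y ∈ {6}; g ≡ 0 at y ∈ {10}; common: ∅.
  x = 9: f ≡ 0 at y ∈ {7}; g ≡ 0 at y ∈ {10}; common: ∅.
  x = 10: f ≡ 0 at y ∈ {8}; g ≡ 0 at y ∈ {10}; common: ∅.
Collecting: common zeros = {(1, 10), (5, 3)}, so the count is 2.
Comparison with the Bézout bound: 2 ≤ 2 = deg(f)·deg(g), as expected for curves with no common component (the bound is attained).


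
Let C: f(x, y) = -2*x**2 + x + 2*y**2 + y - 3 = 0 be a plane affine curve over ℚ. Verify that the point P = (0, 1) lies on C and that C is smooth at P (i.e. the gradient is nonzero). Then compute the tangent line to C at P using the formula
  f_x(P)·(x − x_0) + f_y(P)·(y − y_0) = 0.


Tangent line at P: x + 5*y - 5 = 0.

Step 1: f(0, 1) = 0, so P lies on C.
Step 2: partial derivatives
  f_x(x, y) = 1 - 4*x, f_y(x, y) = 4*y + 1.
  f_x(P) = 1, f_y(P) = 5 (gradient nonzero, so P is smooth).
Step 3: tangent line at P: 1·(x − 0) + 5·(y − 1) = 0.
Expanding: x + 5*y - 5 = 0.


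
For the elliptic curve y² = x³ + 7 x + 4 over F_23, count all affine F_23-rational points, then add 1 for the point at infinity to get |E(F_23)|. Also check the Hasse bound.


Affine points = {(0, 2), (0, 21), (1, 9), (1, 14), (2, 7), (2, 16), (3, 11), (3, 12), (4, 2), (4, 21), (5, 7), (5, 16), (6, 3), (6, 20), (10, 4), (10, 19), (11, 3), (11, 20), (16, 7), (16, 16), (19, 2), (19, 21), (20, 5), (20, 18)}; affine count = 24; |E(F_23)| = 25.

Discriminant check: Δ ∝ 4a³ + 27b² = 4·7³ + 27·4² = 4·343 + 27·16 ≡ 10 (mod 23). Nonzero ⇒ E is nonsingular.
For each x ∈ F_23, compute rhs = x³ + 7·x + 4 mod 23, then count y ∈ F_23 with y² ≡ rhs.
  x = 0: rhs = 4, matching y values: 2, 21 (2 points).
  x = 1: rhs = 12, matching y values: 9, 14 (2 points).
  x = 2: rhs = 3, matching y values: 7, 16 (2 points).
  x = 3: rhs = 6, matching y values: 11, 12 (2 points).
  x = 4: rhs = 4, matching y values: 2, 21 (2 points).
  x = 5: rhs = 3, matching y values: 7, 16 (2 points).
  x = 6: rhs = 9, matching y values: 3, 20 (2 points).
  x = 7: rhs = 5, matching y values: none (0 points).
  x = 8: rhs = 20, matching y values: none (0 points).
  x = 9: rhs = 14, matching y values: none (0 points).
  x = 10: rhs = 16, matching y values: 4, 19 (2 points).
  x = 11: rhs = 9, matching y values: 3, 20 (2 points).
  x = 12: rhs = 22, matching y values: none (0 points).
  x = 13: rhs = 15, matching y values: none (0 points).
  x = 14: rhs = 17, matching y values: none (0 points).
  x = 15: rhs = 11, matching y values: none (0 points).
  x = 16: rhs = 3, matching y values: 7, 16 (2 points).
  x = 17: rhs = 22, matching y values: none (0 points).
  x = 18: rhs = 5, matching y values: none (0 points).
  x = 19: rhs = 4, matching y values: 2, 21 (2 points).
  x = 20: rhs = 2, matching y values: 5, 18 (2 points).
  x = 21: rhs = 5, matching y values: none (0 points).
  x = 22: rhs = 19, matching y values: none (0 points).
Total affine count: 24.
Full point count |E(F_23)| = 24 + 1 = 25.
Hasse bound: |25 − (23+1)| = |1| = 1 ≤ 2√23 ≈ 9.5917 ✓.


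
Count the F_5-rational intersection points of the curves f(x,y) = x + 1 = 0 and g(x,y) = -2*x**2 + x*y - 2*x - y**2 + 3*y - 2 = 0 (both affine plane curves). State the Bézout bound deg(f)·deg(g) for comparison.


Common zeros: {(4, 3), (4, 4)}; count = 2; Bézout bound = 2.

deg(f) = 1, deg(g) = 2, so Bézout bound = 2.
Scan x ∈ F_5. For each x, list the y ∈ F_5 with f(x, y) ≡ 0 and those with g(x, y) ≡ 0 (mod 5); the common zeros in that column are the intersection.
  x = 0: f ≡ 0 at y ∈ ∅; g ≡ 0 at y ∈ {1, 2}; common: ∅.
  x = 1: f ≡ 0 at y ∈ ∅; g ≡ 0 at y ∈ ∅; common: ∅.
  x = 2: f ≡ 0 at y ∈ ∅; g ≡ 0 at y ∈ {1, 4}; common: ∅.
  x = 3: f ≡ 0 at y ∈ ∅; g ≡ 0 at y ∈ ∅; common: ∅.
  x = 4: f ≡ 0 at y ∈ {0, 1, 2, 3, 4}; g ≡ 0 at y ∈ {3, 4}; common: {3, 4}.
Collecting: common zeros = {(4, 3), (4, 4)}, so the count is 2.
Comparison with the Bézout bound: 2 ≤ 2 = deg(f)·deg(g), as expected for curves with no common component (the bound is attained).


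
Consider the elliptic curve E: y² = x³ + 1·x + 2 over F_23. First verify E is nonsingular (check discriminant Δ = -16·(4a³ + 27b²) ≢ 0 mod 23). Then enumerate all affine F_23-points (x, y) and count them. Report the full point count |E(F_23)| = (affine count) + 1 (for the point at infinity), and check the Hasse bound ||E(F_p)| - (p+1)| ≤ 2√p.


Affine points = {(0, 5), (0, 18), (1, 2), (1, 21), (2, 9), (2, 14), (3, 3), (3, 20), (4, 1), (4, 22), (8, 4), (8, 19), (9, 2), (9, 21), (10, 0), (13, 2), (13, 21), (14, 0), (19, 7), (19, 16), (20, 8), (20, 15), (22, 0)}; affine count = 23; |E(F_23)| = 24.

Discriminant check: Δ ∝ 4a³ + 27b² = 4·1³ + 27·2² = 4·1 + 27·4 ≡ 20 (mod 23). Nonzero ⇒ E is nonsingular.
For each x ∈ F_23, compute rhs = x³ + 1·x + 2 mod 23, then count y ∈ F_23 with y² ≡ rhs.
  x = 0: rhs = 2, matching y values: 5, 18 (2 points).
  x = 1: rhs = 4, matching y values: 2, 21 (2 points).
  x = 2: rhs = 12, matching y values: 9, 14 (2 points).
  x = 3: rhs = 9, matching y values: 3, 20 (2 points).
  x = 4: rhs = 1, matching y values: 1, 22 (2 points).
  x = 5: rhs = 17, matching y values: none (0 points).
  x = 6: rhs = 17, matching y values: none (0 points).
  x = 7: rhs = 7, matching y values: none (0 points).
  x = 8: rhs = 16, matching y values: 4, 19 (2 points).
  x = 9: rhs = 4, matching y values: 2, 21 (2 points).
  x = 10: rhs = 0, matching y values: 0 (1 points).
  x = 11: rhs = 10, matching y values: none (0 points).
  x = 12: rhs = 17, matching y values: none (0 points).
  x = 13: rhs = 4, matching y values: 2, 21 (2 points).
  x = 14: rhs = 0, matching y values: 0 (1 points).
  x = 15: rhs = 11, matching y values: none (0 points).
  x = 16: rhs = 20, matching y values: none (0 points).
  x = 17: rhs = 10, matching y values: none (0 points).
  x = 18: rhs = 10, matching y values: none (0 points).
  x = 19: rhs = 3, matching y values: 7, 16 (2 points).
  x = 20: rhs = 18, matching y values: 8, 15 (2 points).
  x = 21: rhs = 15, matching y values: none (0 points).
  x = 22: rhs = 0, matching y values: 0 (1 points).
Total affine count: 23.
Full point count |E(F_23)| = 23 + 1 = 24.
Hasse bound: |24 − (23+1)| = |0| = 0 ≤ 2√23 ≈ 9.5917 ✓.


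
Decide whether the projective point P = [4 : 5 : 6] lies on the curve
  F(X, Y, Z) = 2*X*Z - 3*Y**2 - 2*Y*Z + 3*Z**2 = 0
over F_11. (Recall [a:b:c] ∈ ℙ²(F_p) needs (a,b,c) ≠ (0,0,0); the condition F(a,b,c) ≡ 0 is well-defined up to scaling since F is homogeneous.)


F(4,5,6) ≡ 10 (mod 11); P is NOT on the curve.

Evaluate F(4, 5, 6) term-by-term (mod 11).
  2*X*Z ↦ 2·4·1·6 = 48
  -3*Y**2 ↦ -3·1·25·1 = -75
  -2*Y*Z ↦ -2·1·5·6 = -60
  3*Z**2 ↦ 3·1·1·36 = 108
Sum: F(4, 5, 6) = (48) + (-75) + (-60) + (108) = 21.
Reducing mod 11: 21 ≡ 10 (mod 11).
Since F(a, b, c) ≡ 10 ≠ 0 (mod 11), P does NOT lie on the curve.


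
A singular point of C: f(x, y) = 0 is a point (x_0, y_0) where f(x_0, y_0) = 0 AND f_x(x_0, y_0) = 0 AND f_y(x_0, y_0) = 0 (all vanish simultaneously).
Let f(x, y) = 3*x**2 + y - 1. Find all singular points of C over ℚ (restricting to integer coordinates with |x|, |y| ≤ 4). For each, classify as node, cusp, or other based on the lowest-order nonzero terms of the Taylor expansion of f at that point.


No singular points in the scanned grid; C is smooth there.

Compute partial derivatives:
  f_x = 6*x.
  f_y = 1.
f_y = 1 is a nonzero constant, so f_y never vanishes: no point (x, y) can satisfy f = f_x = f_y = 0. In particular no (x, y) ∈ {−4, ..., 4}² is singular; the curve is smooth.


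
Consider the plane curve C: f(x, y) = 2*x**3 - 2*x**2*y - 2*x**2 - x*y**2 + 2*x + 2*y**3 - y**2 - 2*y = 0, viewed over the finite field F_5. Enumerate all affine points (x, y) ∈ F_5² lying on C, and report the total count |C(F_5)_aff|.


Affine F_5-points: {(0, 0), (3, 1), (3, 3)}; count = 3.

For each of the 25 pairs (x, y) ∈ F_5², evaluate f(x, y) mod 5. Record the zeros.
  x = 0: [0↦0, 1↦4, 2↦3, 3↦4, 4↦4]  zeros at y ∈ {0}
  x = 1: [0↦2, 1↦3, 2↦2, 3↦1, 4↦2]  zeros at y ∈ ∅
  x = 2: [0↦2, 1↦1, 2↦1, 3↦4, 4↦2]  zeros at y ∈ ∅
  x = 3: [0↦2, 1↦0, 2↦2, 3↦0, 4↦1]  zeros at y ∈ {1, 3}
  x = 4: [0↦4, 1↦2, 2↦2, 3↦1, 4↦1]  zeros at y ∈ ∅
Collecting zeros: affine points = {(0, 0), (3, 1), (3, 3)}.
Total count |C(F_5)_aff| = 3.


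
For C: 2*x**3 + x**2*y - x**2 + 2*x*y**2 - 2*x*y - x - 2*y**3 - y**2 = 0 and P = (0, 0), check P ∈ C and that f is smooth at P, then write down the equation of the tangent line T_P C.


Tangent line at P: -x = 0.

Step 1: f(0, 0) = 0, so P lies on C.
Step 2: partial derivatives
  f_x(x, y) = 6*x**2 + 2*x*y - 2*x + 2*y**2 - 2*y - 1, f_y(x, y) = x**2 + 4*x*y - 2*x - 6*y**2 - 2*y.
  f_x(P) = -1, f_y(P) = 0 (gradient nonzero, so P is smooth).
Step 3: tangent line at P: -1·(x − 0) + 0·(y − 0) = 0.
Expanding: -x = 0.


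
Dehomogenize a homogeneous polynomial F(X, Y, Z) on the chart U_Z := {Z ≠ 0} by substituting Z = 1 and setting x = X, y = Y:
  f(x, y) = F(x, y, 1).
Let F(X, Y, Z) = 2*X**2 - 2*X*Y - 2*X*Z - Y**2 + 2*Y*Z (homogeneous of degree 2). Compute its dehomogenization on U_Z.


f(x, y) = 2*x**2 - 2*x*y - 2*x - y**2 + 2*y

On U_Z we set Z = 1. Each monomial c·X^i·Y^j·Z^k in F becomes c·x^i·y^j·1^k = c·x^i·y^j.
Substituting Z = 1: F(X, Y, 1) = 2*x**2 - 2*x*y - 2*x - y**2 + 2*y.
Note: deg(f) ≤ deg(F) = 2; strict inequality happens when F is divisible by Z (lost terms).


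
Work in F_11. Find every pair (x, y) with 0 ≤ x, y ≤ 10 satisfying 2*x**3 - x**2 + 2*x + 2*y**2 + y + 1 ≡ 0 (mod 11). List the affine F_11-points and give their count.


Affine F_11-points: {(0, 2), (0, 3), (3, 1), (3, 4), (4, 0), (4, 5), (5, 7), (5, 9), (9, 6), (9, 10), (10, 8)}; count = 11.

For each of the 121 pairs (x, y) ∈ F_11², evaluate f(x, y) mod 11. Record the zeros.
  x = 0: [0↦1, 1↦4, 2↦0, 3↦0, 4↦4, 5↦1, 6↦2, 7↦7, 8↦5, 9↦7, 10↦2]  zeros at y ∈ {2, 3}
  x = 1: [0↦4, 1↦7, 2↦3, 3↦3, 4↦7, 5↦4, 6↦5, 7↦10, 8↦8, 9↦10, 10↦5]  zeros at y ∈ ∅
  x = 2: [0↦6, 1↦9, 2↦5, 3↦5, 4↦9, 5↦6, 6↦7, 7↦1, 8↦10, 9↦1, 10↦7]  zeros at y ∈ ∅
  x = 3: [0↦8, 1↦0, 2↦7, 3↦7, 4↦0, 5↦8, 6↦9, 7↦3, 8↦1, 9↦3, 10↦9]  zeros at y ∈ {1, 4}
  x = 4: [0↦0, 1↦3, 2↦10, 3↦10, 4↦3, 5↦0, 6↦1, 7↦6, 8↦4, 9↦6, 10↦1]  zeros at y ∈ {0, 5}
  x = 5: [0↦5, 1↦8, 2↦4, 3↦4, 4↦8, 5↦5, 6↦6, 7↦0, 8↦9, 9↦0, 10↦6]  zeros at y ∈ {7, 9}
  x = 6: [0↦2, 1↦5, 2↦1, 3↦1, 4↦5, 5↦2, 6↦3, 7↦8, 8↦6, 9↦8, 10↦3]  zeros at y ∈ ∅
  x = 7: [0↦3, 1↦6, 2↦2, 3↦2, 4↦6, 5↦3, 6↦4, 7↦9, 8↦7, 9↦9, 10↦4]  zeros at y ∈ ∅
  x = 8: [0↦9, 1↦1, 2↦8, 3↦8, 4↦1, 5↦9, 6↦10, 7↦4, 8↦2, 9↦4, 10↦10]  zeros at y ∈ ∅
  x = 9: [0↦10, 1↦2, 2↦9, 3↦9, 4↦2, 5↦10, 6↦0, 7↦5, 8↦3, 9↦5, 10↦0]  zeros at y ∈ {6, 10}
  x = 10: [0↦7, 1↦10, 2↦6, 3↦6, 4↦10, 5↦7, 6↦8, 7↦2, 8↦0, 9↦2, 10↦8]  zeros at y ∈ {8}
Collecting zeros: affine points = {(0, 2), (0, 3), (3, 1), (3, 4), (4, 0), (4, 5), (5, 7), (5, 9), (9, 6), (9, 10), (10, 8)}.
Total count |C(F_11)_aff| = 11.


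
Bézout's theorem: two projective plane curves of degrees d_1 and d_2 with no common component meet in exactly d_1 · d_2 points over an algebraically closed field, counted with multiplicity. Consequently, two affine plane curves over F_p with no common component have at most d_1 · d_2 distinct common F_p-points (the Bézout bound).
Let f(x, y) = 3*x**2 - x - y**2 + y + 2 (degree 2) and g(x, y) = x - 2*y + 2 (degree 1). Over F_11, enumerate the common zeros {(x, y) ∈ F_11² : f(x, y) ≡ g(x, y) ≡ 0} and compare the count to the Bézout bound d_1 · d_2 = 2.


Common zeros: {(5, 9)}; count = 1; Bézout bound = 2.

deg(f) = 2, deg(g) = 1, so Bézout bound = 2.
Scan x ∈ F_11. For each x, list the y ∈ F_11 with f(x, y) ≡ 0 and those with g(x, y) ≡ 0 (mod 11); the common zeros in that column are the intersection.
  x = 0: f ≡ 0 at y ∈ {2, 10}; g ≡ 0 at y ∈ {1}; common: ∅.
  x = 1: f ≡ 0 at y ∈ ∅; g ≡ 0 at y ∈ {7}; common: ∅.
  x = 2: f ≡ 0 at y ∈ {4, 8}; g ≡ 0 at y ∈ {2}; common: ∅.
  x = 3: f ≡ 0 at y ∈ ∅; g ≡ 0 at y ∈ {8}; common: ∅.
  x = 4: f ≡ 0 at y ∈ {2, 10}; g ≡ 0 at y ∈ {3}; common: ∅.
  x = 5: f ≡ 0 at y ∈ {3, 9}; g ≡ 0 at y ∈ {9}; common: {9}.
  x = 6: f ≡ 0 at y ∈ ∅; g ≡ 0 at y ∈ {4}; common: ∅.
  x = 7: f ≡ 0 at y ∈ ∅; g ≡ 0 at y ∈ {10}; common: ∅.
  x = 8: f ≡ 0 at y ∈ ∅; g ≡ 0 at y ∈ {5}; common: ∅.
  x = 9: f ≡ 0 at y ∈ ∅; g ≡ 0 at y ∈ {0}; common: ∅.
  x = 10: f ≡ 0 at y ∈ {3, 9}; g ≡ 0 at y ∈ {6}; common: ∅.
Collecting: common zeros = {(5, 9)}, so the count is 1.
Comparison with the Bézout bound: 1 ≤ 2 = deg(f)·deg(g), as expected for curves with no common component (the affine F_11-count falls short of the bound because intersections may lie at infinity, over extension fields, or carry multiplicity).


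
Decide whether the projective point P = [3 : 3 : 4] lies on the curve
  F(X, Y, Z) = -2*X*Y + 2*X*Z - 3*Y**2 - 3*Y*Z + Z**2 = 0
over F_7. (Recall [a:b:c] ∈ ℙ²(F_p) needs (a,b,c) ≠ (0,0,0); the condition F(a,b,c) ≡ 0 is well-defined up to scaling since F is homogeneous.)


F(3,3,4) ≡ 1 (mod 7); P is NOT on the curve.

Evaluate F(3, 3, 4) term-by-term (mod 7).
  -2*X*Y ↦ -2·3·3·1 = -18
  2*X*Z ↦ 2·3·1·4 = 24
  -3*Y**2 ↦ -3·1·9·1 = -27
  -3*Y*Z ↦ -3·1·3·4 = -36
  Z**2 ↦ 1·1·1·16 = 16
Sum: F(3, 3, 4) = (-18) + (24) + (-27) + (-36) + (16) = -41.
Reducing mod 7: -41 ≡ 1 (mod 7).
Since F(a, b, c) ≡ 1 ≠ 0 (mod 7), P does NOT lie on the curve.


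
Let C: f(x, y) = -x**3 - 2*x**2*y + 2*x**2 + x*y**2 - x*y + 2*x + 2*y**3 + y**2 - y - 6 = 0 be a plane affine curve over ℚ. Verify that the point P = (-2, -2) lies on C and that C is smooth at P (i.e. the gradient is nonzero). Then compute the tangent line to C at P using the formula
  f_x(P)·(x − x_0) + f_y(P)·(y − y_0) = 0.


Tangent line at P: -28*x + 21*y - 14 = 0.

Step 1: f(-2, -2) = 0, so P lies on C.
Step 2: partial derivatives
  f_x(x, y) = -3*x**2 - 4*x*y + 4*x + y**2 - y + 2, f_y(x, y) = -2*x**2 + 2*x*y - x + 6*y**2 + 2*y - 1.
  f_x(P) = -28, f_y(P) = 21 (gradient nonzero, so P is smooth).
Step 3: tangent line at P: -28·(x − -2) + 21·(y − -2) = 0.
Expanding: -28*x + 21*y - 14 = 0.


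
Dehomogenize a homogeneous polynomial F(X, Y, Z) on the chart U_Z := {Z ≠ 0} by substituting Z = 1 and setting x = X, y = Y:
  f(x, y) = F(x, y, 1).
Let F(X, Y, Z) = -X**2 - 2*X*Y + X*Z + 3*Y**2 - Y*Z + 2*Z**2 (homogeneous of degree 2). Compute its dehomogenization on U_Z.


f(x, y) = -x**2 - 2*x*y + x + 3*y**2 - y + 2

On U_Z we set Z = 1. Each monomial c·X^i·Y^j·Z^k in F becomes c·x^i·y^j·1^k = c·x^i·y^j.
Substituting Z = 1: F(X, Y, 1) = -x**2 - 2*x*y + x + 3*y**2 - y + 2.
Note: deg(f) ≤ deg(F) = 2; strict inequality happens when F is divisible by Z (lost terms).


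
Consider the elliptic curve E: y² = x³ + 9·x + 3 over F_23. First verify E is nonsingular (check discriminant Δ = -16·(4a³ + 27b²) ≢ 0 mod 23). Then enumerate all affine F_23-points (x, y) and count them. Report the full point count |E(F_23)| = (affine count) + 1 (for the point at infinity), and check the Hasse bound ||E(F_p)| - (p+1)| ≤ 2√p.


Affine points = {(0, 7), (0, 16), (1, 6), (1, 17), (2, 11), (2, 12), (5, 9), (5, 14), (7, 8), (7, 15), (8, 9), (8, 14), (9, 10), (9, 13), (10, 9), (10, 14), (17, 3), (17, 20), (19, 8), (19, 15), (20, 8), (20, 15), (21, 0), (22, 4), (22, 19)}; affine count = 25; |E(F_23)| = 26.

Discriminant check: Δ ∝ 4a³ + 27b² = 4·9³ + 27·3² = 4·729 + 27·9 ≡ 8 (mod 23). Nonzero ⇒ E is nonsingular.
For each x ∈ F_23, compute rhs = x³ + 9·x + 3 mod 23, then count y ∈ F_23 with y² ≡ rhs.
  x = 0: rhs = 3, matching y values: 7, 16 (2 points).
  x = 1: rhs = 13, matching y values: 6, 17 (2 points).
  x = 2: rhs = 6, matching y values: 11, 12 (2 points).
  x = 3: rhs = 11, matching y values: none (0 points).
  x = 4: rhs = 11, matching y values: none (0 points).
  x = 5: rhs = 12, matching y values: 9, 14 (2 points).
  x = 6: rhs = 20, matching y values: none (0 points).
  x = 7: rhs = 18, matching y values: 8, 15 (2 points).
  x = 8: rhs = 12, matching y values: 9, 14 (2 points).
  x = 9: rhs = 8, matching y values: 10, 13 (2 points).
  x = 10: rhs = 12, matching y values: 9, 14 (2 points).
  x = 11: rhs = 7, matching y values: none (0 points).
  x = 12: rhs = 22, matching y values: none (0 points).
  x = 13: rhs = 17, matching y values: none (0 points).
  x = 14: rhs = 21, matching y values: none (0 points).
  x = 15: rhs = 17, matching y values: none (0 points).
  x = 16: rhs = 11, matching y values: none (0 points).
  x = 17: rhs = 9, matching y values: 3, 20 (2 points).
  x = 18: rhs = 17, matching y values: none (0 points).
  x = 19: rhs = 18, matching y values: 8, 15 (2 points).
  x = 20: rhs = 18, matching y values: 8, 15 (2 points).
  x = 21: rhs = 0, matching y values: 0 (1 points).
  x = 22: rhs = 16, matching y values: 4, 19 (2 points).
Total affine count: 25.
Full point count |E(F_23)| = 25 + 1 = 26.
Hasse bound: |26 − (23+1)| = |2| = 2 ≤ 2√23 ≈ 9.5917 ✓.


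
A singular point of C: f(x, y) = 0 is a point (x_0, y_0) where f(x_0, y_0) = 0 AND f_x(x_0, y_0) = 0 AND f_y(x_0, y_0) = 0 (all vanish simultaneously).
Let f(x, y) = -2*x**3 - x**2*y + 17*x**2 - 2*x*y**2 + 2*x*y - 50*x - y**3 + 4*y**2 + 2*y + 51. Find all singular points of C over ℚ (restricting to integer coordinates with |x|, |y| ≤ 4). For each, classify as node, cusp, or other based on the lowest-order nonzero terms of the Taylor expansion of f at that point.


Singular points: {(3, -1)}; classification: cusp.

Compute partial derivatives:
  f_x = -6*x**2 - 2*x*y + 34*x - 2*y**2 + 2*y - 50.
  f_y = -x**2 - 4*x*y + 2*x - 3*y**2 + 8*y + 2.
Scan x_0 ∈ {−4, ..., 4}. For each x_0, f_y(x_0, y) is a polynomial in y; find its integer roots y ∈ {−4, ..., 4}, then test f_x and f at those candidates.
  x = -4: f_y(-4, y) = -3*y**2 + 24*y - 22; no integer root y with |y| ≤ 4.
  x = -3: f_y(-3, y) = -3*y**2 + 20*y - 13; no integer root y with |y| ≤ 4.
  x = -2: f_y(-2, y) = -3*y**2 + 16*y - 6; no integer root y with |y| ≤ 4.
  x = -1: f_y(-1, y) = -3*y**2 + 12*y - 1; no integer root y with |y| ≤ 4.
  x = 0: f_y(0, y) = -3*y**2 + 8*y + 2; no integer root y with |y| ≤ 4.
  x = 1: f_y(1, y) = -3*y**2 + 4*y + 3; no integer root y with |y| ≤ 4.
  x = 2: f_y(2, y) = 2 - 3*y**2; no integer root y with |y| ≤ 4.
  x = 3: f_y(3, y) = -3*y**2 - 4*y - 1; vanishes at y ∈ {-1}. (3, -1): f_x = 0, f = 0 — SINGULAR.
  x = 4: f_y(4, y) = -3*y**2 - 8*y - 6; no integer root y with |y| ≤ 4.
Only singular point on the grid: (3, -1).
Classify: substitute x = 3 + u, y = -1 + v and expand: f = -2*u**3 - u**2*v - 2*u*v**2 - v**3 + v**2.
No constant or linear terms (consistent with a singular point). Quadratic part: v**2. Cubic part: -2*u**3 - u**2*v - 2*u*v**2 - v**3.
The quadratic part v**2 is a perfect square, so there is a single (double) tangent line v = 0, i.e. y = -1. Restricting the cubic part to that line (v = 0) leaves -2*u**3 ≠ 0, so f is not divisible by v and the branch is v² ≈ 2*u**3 to lowest order — this is a cusp.
Classification: cusp.


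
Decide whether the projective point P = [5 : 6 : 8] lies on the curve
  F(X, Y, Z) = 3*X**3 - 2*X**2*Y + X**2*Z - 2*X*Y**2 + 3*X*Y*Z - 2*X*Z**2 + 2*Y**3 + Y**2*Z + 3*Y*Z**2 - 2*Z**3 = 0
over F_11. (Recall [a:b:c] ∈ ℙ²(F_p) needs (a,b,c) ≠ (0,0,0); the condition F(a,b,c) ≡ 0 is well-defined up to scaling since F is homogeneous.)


F(5,6,8) ≡ 7 (mod 11); P is NOT on the curve.

Evaluate F(5, 6, 8) term-by-term (mod 11).
  3*X**3 ↦ 3·125·1·1 = 375
  -2*X**2*Y ↦ -2·25·6·1 = -300
  X**2*Z ↦ 1·25·1·8 = 200
  -2*X*Y**2 ↦ -2·5·36·1 = -360
  3*X*Y*Z ↦ 3·5·6·8 = 720
  -2*X*Z**2 ↦ -2·5·1·64 = -640
  2*Y**3 ↦ 2·1·216·1 = 432
  Y**2*Z ↦ 1·1·36·8 = 288
  3*Y*Z**2 ↦ 3·1·6·64 = 1152
  -2*Z**3 ↦ -2·1·1·512 = -1024
Sum: F(5, 6, 8) = (375) + (-300) + (200) + (-360) + (720) + (-640) + (432) + (288) + (1152) + (-1024) = 843.
Reducing mod 11: 843 ≡ 7 (mod 11).
Since F(a, b, c) ≡ 7 ≠ 0 (mod 11), P does NOT lie on the curve.
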